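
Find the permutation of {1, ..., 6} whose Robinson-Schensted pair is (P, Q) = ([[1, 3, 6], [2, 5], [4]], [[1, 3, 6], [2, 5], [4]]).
4 2 5 1 3 6

Reverse RSK: for i = n, n-1, ..., 1, locate i in Q, remove the corresponding corner cell from P, and reverse-bump its entry up through P; the value ejected from row 1 is w(i).

So w = 4 2 5 1 3 6.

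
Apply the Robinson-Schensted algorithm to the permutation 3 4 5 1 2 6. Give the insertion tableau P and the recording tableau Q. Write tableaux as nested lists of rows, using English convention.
Insert each entry of the permutation into P by Schensted row insertion, recording in Q the position of each new cell.

Insert 3: appended to row 1. P = [[3]].
Insert 4: appended to row 1. P = [[3, 4]].
Insert 5: appended to row 1. P = [[3, 4, 5]].
Insert 1: 1 bumps 3 from row 1; 3 starts row 2. P = [[1, 4, 5], [3]].
Insert 2: 2 bumps 4 from row 1; 4 appends to row 2. P = [[1, 2, 5], [3, 4]].
Insert 6: appended to row 1. P = [[1, 2, 5, 6], [3, 4]].

So P = [[1, 2, 5, 6], [3, 4]], Q = [[1, 2, 3, 6], [4, 5]].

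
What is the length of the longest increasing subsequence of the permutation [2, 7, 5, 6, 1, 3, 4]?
3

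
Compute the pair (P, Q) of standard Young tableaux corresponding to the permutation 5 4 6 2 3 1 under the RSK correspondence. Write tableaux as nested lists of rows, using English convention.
P = [[1, 3], [2, 6], [4], [5]], Q = [[1, 3], [2, 5], [4], [6]]

Insert each entry of the permutation into P by Schensted row insertion, recording in Q the position of each new cell.

After inserting 5: P = [[5]].
After inserting 4: P = [[4], [5]].
After inserting 6: P = [[4, 6], [5]].
After inserting 2: P = [[2, 6], [4], [5]].
After inserting 3: P = [[2, 3], [4, 6], [5]].
After inserting 1: P = [[1, 3], [2, 6], [4], [5]].

So P = [[1, 3], [2, 6], [4], [5]], Q = [[1, 3], [2, 5], [4], [6]].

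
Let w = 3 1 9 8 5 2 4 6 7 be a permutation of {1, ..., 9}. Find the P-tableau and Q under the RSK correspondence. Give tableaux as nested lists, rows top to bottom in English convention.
P = [[1, 2, 4, 6, 7], [3, 5], [8], [9]], Q = [[1, 3, 7, 8, 9], [2, 4], [5], [6]]

Insert each entry of the permutation into P by Schensted row insertion, recording in Q the position of each new cell.

Insert 3: appended to row 1. P = [[3]], Q = [[1]].
Insert 1: 1 bumps 3 from row 1; 3 starts row 2. P = [[1], [3]], Q = [[1], [2]].
Insert 9: appended to row 1. P = [[1, 9], [3]], Q = [[1, 3], [2]].
Insert 8: 8 bumps 9 from row 1; 9 appends to row 2. P = [[1, 8], [3, 9]], Q = [[1, 3], [2, 4]].
Insert 5: 5 bumps 8 from row 1; 8 bumps 9 from row 2; 9 starts row 3. P = [[1, 5], [3, 8], [9]], Q = [[1, 3], [2, 4], [5]].
Insert 2: 2 bumps 5 from row 1; 5 bumps 8 from row 2; 8 bumps 9 from row 3; 9 starts row 4. P = [[1, 2], [3, 5], [8], [9]], Q = [[1, 3], [2, 4], [5], [6]].
Insert 4: appended to row 1. P = [[1, 2, 4], [3, 5], [8], [9]], Q = [[1, 3, 7], [2, 4], [5], [6]].
Insert 6: appended to row 1. P = [[1, 2, 4, 6], [3, 5], [8], [9]], Q = [[1, 3, 7, 8], [2, 4], [5], [6]].
Insert 7: appended to row 1. P = [[1, 2, 4, 6, 7], [3, 5], [8], [9]], Q = [[1, 3, 7, 8, 9], [2, 4], [5], [6]].

So P = [[1, 2, 4, 6, 7], [3, 5], [8], [9]], Q = [[1, 3, 7, 8, 9], [2, 4], [5], [6]].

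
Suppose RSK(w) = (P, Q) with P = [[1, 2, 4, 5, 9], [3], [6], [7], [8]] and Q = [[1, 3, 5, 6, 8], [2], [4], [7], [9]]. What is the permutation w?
8 1 7 3 4 6 5 9 2

Reverse the RSK construction: for i from n down to 1, find the cell of Q containing i, remove the entry at that cell from P, and reverse-bump it up through P; the value ejected from row 1 is w(i).

Step i=9: Q has 9 at row 5, column 1; remove 8 from row 5 of P and reverse-bump: 8 enters row 4 and ejects 7; 7 enters row 3 and ejects 6; 6 enters row 2 and ejects 3; 3 enters row 1 and ejects 2. So w(9) = 2. P is now [[1, 3, 4, 5, 9], [6], [7], [8]].
Step i=8: Q has 8 at row 1, column 5; remove that cell from P, ejecting 9. So w(8) = 9. P is now [[1, 3, 4, 5], [6], [7], [8]].
Step i=7: Q has 7 at row 4, column 1; remove 8 from row 4 of P and reverse-bump: 8 enters row 3 and ejects 7; 7 enters row 2 and ejects 6; 6 enters row 1 and ejects 5. So w(7) = 5. P is now [[1, 3, 4, 6], [7], [8]].
Step i=6: Q has 6 at row 1, column 4; remove that cell from P, ejecting 6. So w(6) = 6. P is now [[1, 3, 4], [7], [8]].
Step i=5: Q has 5 at row 1, column 3; remove that cell from P, ejecting 4. So w(5) = 4. P is now [[1, 3], [7], [8]].
Step i=4: Q has 4 at row 3, column 1; remove 8 from row 3 of P and reverse-bump: 8 enters row 2 and ejects 7; 7 enters row 1 and ejects 3. So w(4) = 3. P is now [[1, 7], [8]].
Step i=3: Q has 3 at row 1, column 2; remove that cell from P, ejecting 7. So w(3) = 7. P is now [[1], [8]].
Step i=2: Q has 2 at row 2, column 1; remove 8 from row 2 of P and reverse-bump: 8 enters row 1 and ejects 1. So w(2) = 1. P is now [[8]].
Step i=1: Q has 1 at row 1, column 1; remove that cell from P, ejecting 8. So w(1) = 8. P is now [].

So w = 8 1 7 3 4 6 5 9 2.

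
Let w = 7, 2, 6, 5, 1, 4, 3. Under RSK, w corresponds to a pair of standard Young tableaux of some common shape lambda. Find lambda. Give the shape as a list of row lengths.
[2, 2, 1, 1, 1]

Row-insert each entry into an empty tableau.

After inserting 7: P = [[7]].
After inserting 2: P = [[2], [7]].
After inserting 6: P = [[2, 6], [7]].
After inserting 5: P = [[2, 5], [6], [7]].
After inserting 1: P = [[1, 5], [2], [6], [7]].
After inserting 4: P = [[1, 4], [2, 5], [6], [7]].
After inserting 3: P = [[1, 3], [2, 4], [5], [6], [7]].

The final insertion tableau P = [[1, 3], [2, 4], [5], [6], [7]] has shape [2, 2, 1, 1, 1].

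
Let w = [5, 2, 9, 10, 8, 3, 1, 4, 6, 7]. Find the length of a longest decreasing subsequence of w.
4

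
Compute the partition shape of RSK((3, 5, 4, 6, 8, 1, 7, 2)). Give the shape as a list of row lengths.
Row-insert each entry into an empty tableau.

After inserting 3: P = [[3]].
After inserting 5: P = [[3, 5]].
After inserting 4: P = [[3, 4], [5]].
After inserting 6: P = [[3, 4, 6], [5]].
After inserting 8: P = [[3, 4, 6, 8], [5]].
After inserting 1: P = [[1, 4, 6, 8], [3], [5]].
After inserting 7: P = [[1, 4, 6, 7], [3, 8], [5]].
After inserting 2: P = [[1, 2, 6, 7], [3, 4], [5, 8]].

The final insertion tableau P = [[1, 2, 6, 7], [3, 4], [5, 8]] has shape [4, 2, 2].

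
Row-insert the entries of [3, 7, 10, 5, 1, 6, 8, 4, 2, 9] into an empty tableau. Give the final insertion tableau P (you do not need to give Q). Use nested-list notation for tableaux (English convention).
Insert 3: appended to row 1. P = [[3]].
Insert 7: appended to row 1. P = [[3, 7]].
Insert 10: appended to row 1. P = [[3, 7, 10]].
Insert 5: 5 bumps 7 from row 1; 7 starts row 2. P = [[3, 5, 10], [7]].
Insert 1: 1 bumps 3 from row 1; 3 bumps 7 from row 2; 7 starts row 3. P = [[1, 5, 10], [3], [7]].
Insert 6: 6 bumps 10 from row 1; 10 appends to row 2. P = [[1, 5, 6], [3, 10], [7]].
Insert 8: appended to row 1. P = [[1, 5, 6, 8], [3, 10], [7]].
Insert 4: 4 bumps 5 from row 1; 5 bumps 10 from row 2; 10 appends to row 3. P = [[1, 4, 6, 8], [3, 5], [7, 10]].
Insert 2: 2 bumps 4 from row 1; 4 bumps 5 from row 2; 5 bumps 7 from row 3; 7 starts row 4. P = [[1, 2, 6, 8], [3, 4], [5, 10], [7]].
Insert 9: appended to row 1. P = [[1, 2, 6, 8, 9], [3, 4], [5, 10], [7]].

So P = [[1, 2, 6, 8, 9], [3, 4], [5, 10], [7]].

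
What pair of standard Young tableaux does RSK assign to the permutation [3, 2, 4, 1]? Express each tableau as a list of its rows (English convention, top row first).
Insert each entry of the permutation into P by Schensted row insertion, recording in Q the position of each new cell.

Insert 3: appended to row 1. P = [[3]], Q = [[1]].
Insert 2: 2 bumps 3 from row 1; 3 starts row 2. P = [[2], [3]], Q = [[1], [2]].
Insert 4: appended to row 1. P = [[2, 4], [3]], Q = [[1, 3], [2]].
Insert 1: 1 bumps 2 from row 1; 2 bumps 3 from row 2; 3 starts row 3. P = [[1, 4], [2], [3]], Q = [[1, 3], [2], [4]].

So P = [[1, 4], [2], [3]], Q = [[1, 3], [2], [4]].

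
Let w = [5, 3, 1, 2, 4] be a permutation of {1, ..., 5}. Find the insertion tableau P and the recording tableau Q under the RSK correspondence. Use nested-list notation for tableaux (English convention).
P = [[1, 2, 4], [3], [5]], Q = [[1, 4, 5], [2], [3]]

Insert each entry of the permutation into P by Schensted row insertion, recording in Q the position of each new cell.

Insert 5: appended to row 1. P = [[5]], Q = [[1]].
Insert 3: 3 bumps 5 from row 1; 5 starts row 2. P = [[3], [5]], Q = [[1], [2]].
Insert 1: 1 bumps 3 from row 1; 3 bumps 5 from row 2; 5 starts row 3. P = [[1], [3], [5]], Q = [[1], [2], [3]].
Insert 2: appended to row 1. P = [[1, 2], [3], [5]], Q = [[1, 4], [2], [3]].
Insert 4: appended to row 1. P = [[1, 2, 4], [3], [5]], Q = [[1, 4, 5], [2], [3]].

So P = [[1, 2, 4], [3], [5]], Q = [[1, 4, 5], [2], [3]].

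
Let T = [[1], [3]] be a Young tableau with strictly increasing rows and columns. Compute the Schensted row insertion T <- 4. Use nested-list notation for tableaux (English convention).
[[1, 4], [3]]

4 is larger than every entry of row 1, so it is appended to row 1. The new tableau is [[1, 4], [3]].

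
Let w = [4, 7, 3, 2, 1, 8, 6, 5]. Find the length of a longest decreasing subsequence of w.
4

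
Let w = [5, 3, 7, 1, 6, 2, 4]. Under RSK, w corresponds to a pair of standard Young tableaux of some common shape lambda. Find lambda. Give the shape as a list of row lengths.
Row-insert each entry into an empty tableau.

After inserting 5: P = [[5]].
After inserting 3: P = [[3], [5]].
After inserting 7: P = [[3, 7], [5]].
After inserting 1: P = [[1, 7], [3], [5]].
After inserting 6: P = [[1, 6], [3, 7], [5]].
After inserting 2: P = [[1, 2], [3, 6], [5, 7]].
After inserting 4: P = [[1, 2, 4], [3, 6], [5, 7]].

The final insertion tableau P = [[1, 2, 4], [3, 6], [5, 7]] has shape [3, 2, 2].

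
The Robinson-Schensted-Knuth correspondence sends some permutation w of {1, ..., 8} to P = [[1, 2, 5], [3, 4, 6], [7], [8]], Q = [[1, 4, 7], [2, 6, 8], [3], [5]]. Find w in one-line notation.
8 7 3 4 1 2 6 5

Reverse RSK: for i = n, n-1, ..., 1, locate i in Q, remove the corresponding corner cell from P, and reverse-bump its entry up through P; the value ejected from row 1 is w(i).

So w = 8 7 3 4 1 2 6 5.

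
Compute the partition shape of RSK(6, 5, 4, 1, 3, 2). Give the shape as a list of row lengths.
Row-insert each entry into an empty tableau.

After inserting 6: P = [[6]].
After inserting 5: P = [[5], [6]].
After inserting 4: P = [[4], [5], [6]].
After inserting 1: P = [[1], [4], [5], [6]].
After inserting 3: P = [[1, 3], [4], [5], [6]].
After inserting 2: P = [[1, 2], [3], [4], [5], [6]].

The final insertion tableau P = [[1, 2], [3], [4], [5], [6]] has shape [2, 1, 1, 1, 1].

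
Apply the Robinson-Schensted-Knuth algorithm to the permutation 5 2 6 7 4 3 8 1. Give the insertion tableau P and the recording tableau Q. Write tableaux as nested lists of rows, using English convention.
Insert each entry of the permutation into P by Schensted row insertion, recording in Q the position of each new cell.

After inserting 5: P = [[5]].
After inserting 2: P = [[2], [5]].
After inserting 6: P = [[2, 6], [5]].
After inserting 7: P = [[2, 6, 7], [5]].
After inserting 4: P = [[2, 4, 7], [5, 6]].
After inserting 3: P = [[2, 3, 7], [4, 6], [5]].
After inserting 8: P = [[2, 3, 7, 8], [4, 6], [5]].
After inserting 1: P = [[1, 3, 7, 8], [2, 6], [4], [5]].

So P = [[1, 3, 7, 8], [2, 6], [4], [5]], Q = [[1, 3, 4, 7], [2, 5], [6], [8]].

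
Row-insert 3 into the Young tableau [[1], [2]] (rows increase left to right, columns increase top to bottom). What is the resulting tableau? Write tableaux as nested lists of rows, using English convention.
3 is larger than every entry of row 1, so it is appended to row 1. The new tableau is [[1, 3], [2]].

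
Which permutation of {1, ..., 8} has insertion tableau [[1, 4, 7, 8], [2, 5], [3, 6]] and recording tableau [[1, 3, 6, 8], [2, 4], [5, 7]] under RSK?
Reverse the RSK construction: for i from n down to 1, find the cell of Q containing i, remove the entry at that cell from P, and reverse-bump it up through P; the value ejected from row 1 is w(i).

Step i=8: Q has 8 at row 1, column 4; remove that cell from P, ejecting 8. So w(8) = 8. P is now [[1, 4, 7], [2, 5], [3, 6]].
Step i=7: Q has 7 at row 3, column 2; remove 6 from row 3 of P and reverse-bump: 6 enters row 2 and ejects 5; 5 enters row 1 and ejects 4. So w(7) = 4. P is now [[1, 5, 7], [2, 6], [3]].
Step i=6: Q has 6 at row 1, column 3; remove that cell from P, ejecting 7. So w(6) = 7. P is now [[1, 5], [2, 6], [3]].
Step i=5: Q has 5 at row 3, column 1; remove 3 from row 3 of P and reverse-bump: 3 enters row 2 and ejects 2; 2 enters row 1 and ejects 1. So w(5) = 1. P is now [[2, 5], [3, 6]].
Step i=4: Q has 4 at row 2, column 2; remove 6 from row 2 of P and reverse-bump: 6 enters row 1 and ejects 5. So w(4) = 5. P is now [[2, 6], [3]].
Step i=3: Q has 3 at row 1, column 2; remove that cell from P, ejecting 6. So w(3) = 6. P is now [[2], [3]].
Step i=2: Q has 2 at row 2, column 1; remove 3 from row 2 of P and reverse-bump: 3 enters row 1 and ejects 2. So w(2) = 2. P is now [[3]].
Step i=1: Q has 1 at row 1, column 1; remove that cell from P, ejecting 3. So w(1) = 3. P is now [].

So w = 3 2 6 5 1 7 4 8.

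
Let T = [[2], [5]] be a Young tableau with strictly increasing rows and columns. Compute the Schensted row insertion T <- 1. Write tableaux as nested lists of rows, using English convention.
[[1], [2], [5]]

In row 1, 1 replaces 2 (the leftmost entry greater than 1); 2 is bumped to row 2. In row 2, 2 replaces 5 (the leftmost entry greater than 2); 5 is bumped to row 3. 5 starts a new row 3. The new tableau is [[1], [2], [5]].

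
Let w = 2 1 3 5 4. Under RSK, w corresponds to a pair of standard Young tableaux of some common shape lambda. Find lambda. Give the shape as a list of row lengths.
RSK row insertion gives P = [[1, 3, 4], [2, 5]], which has shape [3, 2].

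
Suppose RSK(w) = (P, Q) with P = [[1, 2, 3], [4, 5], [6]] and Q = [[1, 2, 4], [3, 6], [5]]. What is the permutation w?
Reverse the RSK construction: for i from n down to 1, find the cell of Q containing i, remove the entry at that cell from P, and reverse-bump it up through P; the value ejected from row 1 is w(i).

Step i=6: Q has 6 at row 2, column 2; remove 5 from row 2 of P and reverse-bump: 5 enters row 1 and ejects 3. So w(6) = 3. P is now [[1, 2, 5], [4], [6]].
Step i=5: Q has 5 at row 3, column 1; remove 6 from row 3 of P and reverse-bump: 6 enters row 2 and ejects 4; 4 enters row 1 and ejects 2. So w(5) = 2. P is now [[1, 4, 5], [6]].
Step i=4: Q has 4 at row 1, column 3; remove that cell from P, ejecting 5. So w(4) = 5. P is now [[1, 4], [6]].
Step i=3: Q has 3 at row 2, column 1; remove 6 from row 2 of P and reverse-bump: 6 enters row 1 and ejects 4. So w(3) = 4. P is now [[1, 6]].
Step i=2: Q has 2 at row 1, column 2; remove that cell from P, ejecting 6. So w(2) = 6. P is now [[1]].
Step i=1: Q has 1 at row 1, column 1; remove that cell from P, ejecting 1. So w(1) = 1. P is now [].

So w = 1 6 4 5 2 3.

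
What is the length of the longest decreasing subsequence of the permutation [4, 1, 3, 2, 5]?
3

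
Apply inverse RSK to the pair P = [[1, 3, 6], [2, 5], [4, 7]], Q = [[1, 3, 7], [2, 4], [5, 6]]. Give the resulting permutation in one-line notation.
4 2 7 5 1 3 6

Reverse the RSK construction: for i from n down to 1, find the cell of Q containing i, remove the entry at that cell from P, and reverse-bump it up through P; the value ejected from row 1 is w(i).

Step i=7: Q has 7 at row 1, column 3; remove that cell from P, ejecting 6. So w(7) = 6. P is now [[1, 3], [2, 5], [4, 7]].
Step i=6: Q has 6 at row 3, column 2; remove 7 from row 3 of P and reverse-bump: 7 enters row 2 and ejects 5; 5 enters row 1 and ejects 3. So w(6) = 3. P is now [[1, 5], [2, 7], [4]].
Step i=5: Q has 5 at row 3, column 1; remove 4 from row 3 of P and reverse-bump: 4 enters row 2 and ejects 2; 2 enters row 1 and ejects 1. So w(5) = 1. P is now [[2, 5], [4, 7]].
Step i=4: Q has 4 at row 2, column 2; remove 7 from row 2 of P and reverse-bump: 7 enters row 1 and ejects 5. So w(4) = 5. P is now [[2, 7], [4]].
Step i=3: Q has 3 at row 1, column 2; remove that cell from P, ejecting 7. So w(3) = 7. P is now [[2], [4]].
Step i=2: Q has 2 at row 2, column 1; remove 4 from row 2 of P and reverse-bump: 4 enters row 1 and ejects 2. So w(2) = 2. P is now [[4]].
Step i=1: Q has 1 at row 1, column 1; remove that cell from P, ejecting 4. So w(1) = 4. P is now [].

So w = 4 2 7 5 1 3 6.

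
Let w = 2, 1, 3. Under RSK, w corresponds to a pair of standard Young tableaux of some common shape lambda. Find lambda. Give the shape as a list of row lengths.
Row-insert each entry into an empty tableau.

After inserting 2: P = [[2]].
After inserting 1: P = [[1], [2]].
After inserting 3: P = [[1, 3], [2]].

The final insertion tableau P = [[1, 3], [2]] has shape [2, 1].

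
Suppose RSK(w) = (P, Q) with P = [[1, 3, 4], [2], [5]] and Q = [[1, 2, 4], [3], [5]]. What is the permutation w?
2 5 3 4 1

Reverse the RSK construction: for i from n down to 1, find the cell of Q containing i, remove the entry at that cell from P, and reverse-bump it up through P; the value ejected from row 1 is w(i).

Step i=5: Q has 5 at row 3, column 1; remove 5 from row 3 of P and reverse-bump: 5 enters row 2 and ejects 2; 2 enters row 1 and ejects 1. So w(5) = 1. P is now [[2, 3, 4], [5]].
Step i=4: Q has 4 at row 1, column 3; remove that cell from P, ejecting 4. So w(4) = 4. P is now [[2, 3], [5]].
Step i=3: Q has 3 at row 2, column 1; remove 5 from row 2 of P and reverse-bump: 5 enters row 1 and ejects 3. So w(3) = 3. P is now [[2, 5]].
Step i=2: Q has 2 at row 1, column 2; remove that cell from P, ejecting 5. So w(2) = 5. P is now [[2]].
Step i=1: Q has 1 at row 1, column 1; remove that cell from P, ejecting 2. So w(1) = 2. P is now [].

So w = 2 5 3 4 1.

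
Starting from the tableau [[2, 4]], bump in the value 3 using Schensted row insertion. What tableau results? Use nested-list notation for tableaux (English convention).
In row 1, 3 replaces 4 (the leftmost entry greater than 3); 4 is bumped to row 2. 4 starts a new row 2. The new tableau is [[2, 3], [4]].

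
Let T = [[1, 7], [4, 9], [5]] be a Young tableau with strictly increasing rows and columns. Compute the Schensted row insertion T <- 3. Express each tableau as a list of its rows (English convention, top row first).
[[1, 3], [4, 7], [5, 9]]

In row 1, 3 replaces 7 (the leftmost entry greater than 3); 7 is bumped to row 2. In row 2, 7 replaces 9 (the leftmost entry greater than 7); 9 is bumped to row 3. 9 is appended to row 3. The new tableau is [[1, 3], [4, 7], [5, 9]].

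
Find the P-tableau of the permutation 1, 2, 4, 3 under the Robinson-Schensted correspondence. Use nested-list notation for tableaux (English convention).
P = [[1, 2, 3], [4]]

After inserting 1: P = [[1]].
After inserting 2: P = [[1, 2]].
After inserting 4: P = [[1, 2, 4]].
After inserting 3: P = [[1, 2, 3], [4]].

So P = [[1, 2, 3], [4]].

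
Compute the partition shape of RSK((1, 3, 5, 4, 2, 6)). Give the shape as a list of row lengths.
[4, 1, 1]

Row-insert each entry into an empty tableau.

After inserting 1: P = [[1]].
After inserting 3: P = [[1, 3]].
After inserting 5: P = [[1, 3, 5]].
After inserting 4: P = [[1, 3, 4], [5]].
After inserting 2: P = [[1, 2, 4], [3], [5]].
After inserting 6: P = [[1, 2, 4, 6], [3], [5]].

The final insertion tableau P = [[1, 2, 4, 6], [3], [5]] has shape [4, 1, 1].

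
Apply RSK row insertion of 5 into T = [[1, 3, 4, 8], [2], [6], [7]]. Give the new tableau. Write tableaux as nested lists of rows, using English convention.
In row 1, 5 replaces 8 (the leftmost entry greater than 5); 8 is bumped to row 2. 8 is appended to row 2. The new tableau is [[1, 3, 4, 5], [2, 8], [6], [7]].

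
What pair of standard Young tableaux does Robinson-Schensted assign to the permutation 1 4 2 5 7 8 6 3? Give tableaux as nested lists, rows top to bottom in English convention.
P = [[1, 2, 3, 6, 8], [4, 5], [7]], Q = [[1, 2, 4, 5, 6], [3, 7], [8]]

Insert each entry of the permutation into P by Schensted row insertion, recording in Q the position of each new cell.

After inserting 1: P = [[1]].
After inserting 4: P = [[1, 4]].
After inserting 2: P = [[1, 2], [4]].
After inserting 5: P = [[1, 2, 5], [4]].
After inserting 7: P = [[1, 2, 5, 7], [4]].
After inserting 8: P = [[1, 2, 5, 7, 8], [4]].
After inserting 6: P = [[1, 2, 5, 6, 8], [4, 7]].
After inserting 3: P = [[1, 2, 3, 6, 8], [4, 5], [7]].

So P = [[1, 2, 3, 6, 8], [4, 5], [7]], Q = [[1, 2, 4, 5, 6], [3, 7], [8]].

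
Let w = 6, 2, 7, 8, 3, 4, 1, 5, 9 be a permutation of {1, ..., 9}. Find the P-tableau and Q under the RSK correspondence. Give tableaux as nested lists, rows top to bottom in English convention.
P = [[1, 3, 4, 5, 9], [2, 7, 8], [6]], Q = [[1, 3, 4, 8, 9], [2, 5, 6], [7]]

Insert each entry of the permutation into P by Schensted row insertion, recording in Q the position of each new cell.

Insert 6: appended to row 1. P = [[6]], Q = [[1]].
Insert 2: 2 bumps 6 from row 1; 6 starts row 2. P = [[2], [6]], Q = [[1], [2]].
Insert 7: appended to row 1. P = [[2, 7], [6]], Q = [[1, 3], [2]].
Insert 8: appended to row 1. P = [[2, 7, 8], [6]], Q = [[1, 3, 4], [2]].
Insert 3: 3 bumps 7 from row 1; 7 appends to row 2. P = [[2, 3, 8], [6, 7]], Q = [[1, 3, 4], [2, 5]].
Insert 4: 4 bumps 8 from row 1; 8 appends to row 2. P = [[2, 3, 4], [6, 7, 8]], Q = [[1, 3, 4], [2, 5, 6]].
Insert 1: 1 bumps 2 from row 1; 2 bumps 6 from row 2; 6 starts row 3. P = [[1, 3, 4], [2, 7, 8], [6]], Q = [[1, 3, 4], [2, 5, 6], [7]].
Insert 5: appended to row 1. P = [[1, 3, 4, 5], [2, 7, 8], [6]], Q = [[1, 3, 4, 8], [2, 5, 6], [7]].
Insert 9: appended to row 1. P = [[1, 3, 4, 5, 9], [2, 7, 8], [6]], Q = [[1, 3, 4, 8, 9], [2, 5, 6], [7]].

So P = [[1, 3, 4, 5, 9], [2, 7, 8], [6]], Q = [[1, 3, 4, 8, 9], [2, 5, 6], [7]].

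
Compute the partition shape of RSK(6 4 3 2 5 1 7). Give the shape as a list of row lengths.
[3, 1, 1, 1, 1]

Row-insert each entry into an empty tableau.

After inserting 6: P = [[6]].
After inserting 4: P = [[4], [6]].
After inserting 3: P = [[3], [4], [6]].
After inserting 2: P = [[2], [3], [4], [6]].
After inserting 5: P = [[2, 5], [3], [4], [6]].
After inserting 1: P = [[1, 5], [2], [3], [4], [6]].
After inserting 7: P = [[1, 5, 7], [2], [3], [4], [6]].

The final insertion tableau P = [[1, 5, 7], [2], [3], [4], [6]] has shape [3, 1, 1, 1, 1].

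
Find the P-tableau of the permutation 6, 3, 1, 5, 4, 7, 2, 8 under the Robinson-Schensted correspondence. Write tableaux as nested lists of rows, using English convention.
After inserting 6: P = [[6]].
After inserting 3: P = [[3], [6]].
After inserting 1: P = [[1], [3], [6]].
After inserting 5: P = [[1, 5], [3], [6]].
After inserting 4: P = [[1, 4], [3, 5], [6]].
After inserting 7: P = [[1, 4, 7], [3, 5], [6]].
After inserting 2: P = [[1, 2, 7], [3, 4], [5], [6]].
After inserting 8: P = [[1, 2, 7, 8], [3, 4], [5], [6]].

So P = [[1, 2, 7, 8], [3, 4], [5], [6]].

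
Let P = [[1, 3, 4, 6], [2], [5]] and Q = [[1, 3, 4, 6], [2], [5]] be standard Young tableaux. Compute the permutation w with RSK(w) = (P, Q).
5 2 3 4 1 6

Reverse RSK: for i = n, n-1, ..., 1, locate i in Q, remove the corresponding corner cell from P, and reverse-bump its entry up through P; the value ejected from row 1 is w(i).

So w = 5 2 3 4 1 6.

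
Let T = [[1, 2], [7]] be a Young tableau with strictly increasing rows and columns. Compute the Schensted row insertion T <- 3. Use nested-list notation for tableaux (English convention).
[[1, 2, 3], [7]]

3 is larger than every entry of row 1, so it is appended to row 1. The new tableau is [[1, 2, 3], [7]].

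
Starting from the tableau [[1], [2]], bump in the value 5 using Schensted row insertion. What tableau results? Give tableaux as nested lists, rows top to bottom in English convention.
[[1, 5], [2]]

5 is larger than every entry of row 1, so it is appended to row 1. The new tableau is [[1, 5], [2]].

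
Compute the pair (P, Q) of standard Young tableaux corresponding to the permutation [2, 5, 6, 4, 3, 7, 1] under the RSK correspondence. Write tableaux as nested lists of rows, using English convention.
Insert each entry of the permutation into P by Schensted row insertion, recording in Q the position of each new cell.

Insert 2: appended to row 1. P = [[2]].
Insert 5: appended to row 1. P = [[2, 5]].
Insert 6: appended to row 1. P = [[2, 5, 6]].
Insert 4: 4 bumps 5 from row 1; 5 starts row 2. P = [[2, 4, 6], [5]].
Insert 3: 3 bumps 4 from row 1; 4 bumps 5 from row 2; 5 starts row 3. P = [[2, 3, 6], [4], [5]].
Insert 7: appended to row 1. P = [[2, 3, 6, 7], [4], [5]].
Insert 1: 1 bumps 2 from row 1; 2 bumps 4 from row 2; 4 bumps 5 from row 3; 5 starts row 4. P = [[1, 3, 6, 7], [2], [4], [5]].

So P = [[1, 3, 6, 7], [2], [4], [5]], Q = [[1, 2, 3, 6], [4], [5], [7]].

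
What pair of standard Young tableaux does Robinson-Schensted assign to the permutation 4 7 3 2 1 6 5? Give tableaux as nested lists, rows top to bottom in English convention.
Insert each entry of the permutation into P by Schensted row insertion, recording in Q the position of each new cell.

Insert 4: appended to row 1. P = [[4]], Q = [[1]].
Insert 7: appended to row 1. P = [[4, 7]], Q = [[1, 2]].
Insert 3: 3 bumps 4 from row 1; 4 starts row 2. P = [[3, 7], [4]], Q = [[1, 2], [3]].
Insert 2: 2 bumps 3 from row 1; 3 bumps 4 from row 2; 4 starts row 3. P = [[2, 7], [3], [4]], Q = [[1, 2], [3], [4]].
Insert 1: 1 bumps 2 from row 1; 2 bumps 3 from row 2; 3 bumps 4 from row 3; 4 starts row 4. P = [[1, 7], [2], [3], [4]], Q = [[1, 2], [3], [4], [5]].
Insert 6: 6 bumps 7 from row 1; 7 appends to row 2. P = [[1, 6], [2, 7], [3], [4]], Q = [[1, 2], [3, 6], [4], [5]].
Insert 5: 5 bumps 6 from row 1; 6 bumps 7 from row 2; 7 appends to row 3. P = [[1, 5], [2, 6], [3, 7], [4]], Q = [[1, 2], [3, 6], [4, 7], [5]].

So P = [[1, 5], [2, 6], [3, 7], [4]], Q = [[1, 2], [3, 6], [4, 7], [5]].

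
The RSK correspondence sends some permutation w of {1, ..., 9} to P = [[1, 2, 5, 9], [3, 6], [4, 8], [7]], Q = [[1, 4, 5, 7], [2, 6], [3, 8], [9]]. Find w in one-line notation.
7 4 1 3 8 6 9 5 2

Reverse RSK: for i = n, n-1, ..., 1, locate i in Q, remove the corresponding corner cell from P, and reverse-bump its entry up through P; the value ejected from row 1 is w(i).

So w = 7 4 1 3 8 6 9 5 2.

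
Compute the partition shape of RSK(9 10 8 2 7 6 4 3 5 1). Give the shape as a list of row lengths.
RSK row insertion gives P = [[1, 3, 5], [2, 10], [4], [6], [7], [8], [9]], which has shape [3, 2, 1, 1, 1, 1, 1].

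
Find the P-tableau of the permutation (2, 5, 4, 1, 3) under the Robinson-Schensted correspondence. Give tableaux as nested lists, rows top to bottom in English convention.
After inserting 2: P = [[2]].
After inserting 5: P = [[2, 5]].
After inserting 4: P = [[2, 4], [5]].
After inserting 1: P = [[1, 4], [2], [5]].
After inserting 3: P = [[1, 3], [2, 4], [5]].

So P = [[1, 3], [2, 4], [5]].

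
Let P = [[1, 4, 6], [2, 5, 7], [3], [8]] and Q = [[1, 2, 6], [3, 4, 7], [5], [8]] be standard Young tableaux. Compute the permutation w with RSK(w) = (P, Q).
Reverse RSK: for i = n, n-1, ..., 1, locate i in Q, remove the corresponding corner cell from P, and reverse-bump its entry up through P; the value ejected from row 1 is w(i).

So w = 3 8 2 5 4 7 6 1.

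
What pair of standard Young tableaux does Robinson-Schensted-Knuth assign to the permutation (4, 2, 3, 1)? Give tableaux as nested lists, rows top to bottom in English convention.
P = [[1, 3], [2], [4]], Q = [[1, 3], [2], [4]]

Insert each entry of the permutation into P by Schensted row insertion, recording in Q the position of each new cell.

Insert 4: appended to row 1. P = [[4]].
Insert 2: 2 bumps 4 from row 1; 4 starts row 2. P = [[2], [4]].
Insert 3: appended to row 1. P = [[2, 3], [4]].
Insert 1: 1 bumps 2 from row 1; 2 bumps 4 from row 2; 4 starts row 3. P = [[1, 3], [2], [4]].

So P = [[1, 3], [2], [4]], Q = [[1, 3], [2], [4]].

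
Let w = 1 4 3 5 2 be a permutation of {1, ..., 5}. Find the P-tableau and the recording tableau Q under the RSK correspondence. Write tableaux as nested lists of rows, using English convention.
Insert each entry of the permutation into P by Schensted row insertion, recording in Q the position of each new cell.

Insert 1: appended to row 1. P = [[1]], Q = [[1]].
Insert 4: appended to row 1. P = [[1, 4]], Q = [[1, 2]].
Insert 3: 3 bumps 4 from row 1; 4 starts row 2. P = [[1, 3], [4]], Q = [[1, 2], [3]].
Insert 5: appended to row 1. P = [[1, 3, 5], [4]], Q = [[1, 2, 4], [3]].
Insert 2: 2 bumps 3 from row 1; 3 bumps 4 from row 2; 4 starts row 3. P = [[1, 2, 5], [3], [4]], Q = [[1, 2, 4], [3], [5]].

So P = [[1, 2, 5], [3], [4]], Q = [[1, 2, 4], [3], [5]].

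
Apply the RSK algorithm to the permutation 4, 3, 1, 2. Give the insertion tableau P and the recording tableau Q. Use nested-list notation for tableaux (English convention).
P = [[1, 2], [3], [4]], Q = [[1, 4], [2], [3]]

Insert each entry of the permutation into P by Schensted row insertion, recording in Q the position of each new cell.

Insert 4: appended to row 1. P = [[4]], Q = [[1]].
Insert 3: 3 bumps 4 from row 1; 4 starts row 2. P = [[3], [4]], Q = [[1], [2]].
Insert 1: 1 bumps 3 from row 1; 3 bumps 4 from row 2; 4 starts row 3. P = [[1], [3], [4]], Q = [[1], [2], [3]].
Insert 2: appended to row 1. P = [[1, 2], [3], [4]], Q = [[1, 4], [2], [3]].

So P = [[1, 2], [3], [4]], Q = [[1, 4], [2], [3]].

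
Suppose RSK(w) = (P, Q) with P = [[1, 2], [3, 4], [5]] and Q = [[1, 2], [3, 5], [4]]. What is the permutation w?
3 5 4 1 2

Reverse the RSK construction: for i from n down to 1, find the cell of Q containing i, remove the entry at that cell from P, and reverse-bump it up through P; the value ejected from row 1 is w(i).

Step i=5: Q has 5 at row 2, column 2; remove 4 from row 2 of P and reverse-bump: 4 enters row 1 and ejects 2. So w(5) = 2. P is now [[1, 4], [3], [5]].
Step i=4: Q has 4 at row 3, column 1; remove 5 from row 3 of P and reverse-bump: 5 enters row 2 and ejects 3; 3 enters row 1 and ejects 1. So w(4) = 1. P is now [[3, 4], [5]].
Step i=3: Q has 3 at row 2, column 1; remove 5 from row 2 of P and reverse-bump: 5 enters row 1 and ejects 4. So w(3) = 4. P is now [[3, 5]].
Step i=2: Q has 2 at row 1, column 2; remove that cell from P, ejecting 5. So w(2) = 5. P is now [[3]].
Step i=1: Q has 1 at row 1, column 1; remove that cell from P, ejecting 3. So w(1) = 3. P is now [].

So w = 3 5 4 1 2.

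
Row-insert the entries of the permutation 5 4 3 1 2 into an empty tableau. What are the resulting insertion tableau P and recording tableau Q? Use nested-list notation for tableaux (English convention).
P = [[1, 2], [3], [4], [5]], Q = [[1, 5], [2], [3], [4]]

Insert each entry of the permutation into P by Schensted row insertion, recording in Q the position of each new cell.

Insert 5: appended to row 1. P = [[5]].
Insert 4: 4 bumps 5 from row 1; 5 starts row 2. P = [[4], [5]].
Insert 3: 3 bumps 4 from row 1; 4 bumps 5 from row 2; 5 starts row 3. P = [[3], [4], [5]].
Insert 1: 1 bumps 3 from row 1; 3 bumps 4 from row 2; 4 bumps 5 from row 3; 5 starts row 4. P = [[1], [3], [4], [5]].
Insert 2: appended to row 1. P = [[1, 2], [3], [4], [5]].

So P = [[1, 2], [3], [4], [5]], Q = [[1, 5], [2], [3], [4]].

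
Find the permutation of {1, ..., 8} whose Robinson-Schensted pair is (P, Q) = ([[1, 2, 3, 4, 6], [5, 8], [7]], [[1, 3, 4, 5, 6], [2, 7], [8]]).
Reverse the RSK construction: for i from n down to 1, find the cell of Q containing i, remove the entry at that cell from P, and reverse-bump it up through P; the value ejected from row 1 is w(i).

Step i=8: Q has 8 at row 3, column 1; remove 7 from row 3 of P and reverse-bump: 7 enters row 2 and ejects 5; 5 enters row 1 and ejects 4. So w(8) = 4. P is now [[1, 2, 3, 5, 6], [7, 8]].
Step i=7: Q has 7 at row 2, column 2; remove 8 from row 2 of P and reverse-bump: 8 enters row 1 and ejects 6. So w(7) = 6. P is now [[1, 2, 3, 5, 8], [7]].
Step i=6: Q has 6 at row 1, column 5; remove that cell from P, ejecting 8. So w(6) = 8. P is now [[1, 2, 3, 5], [7]].
Step i=5: Q has 5 at row 1, column 4; remove that cell from P, ejecting 5. So w(5) = 5. P is now [[1, 2, 3], [7]].
Step i=4: Q has 4 at row 1, column 3; remove that cell from P, ejecting 3. So w(4) = 3. P is now [[1, 2], [7]].
Step i=3: Q has 3 at row 1, column 2; remove that cell from P, ejecting 2. So w(3) = 2. P is now [[1], [7]].
Step i=2: Q has 2 at row 2, column 1; remove 7 from row 2 of P and reverse-bump: 7 enters row 1 and ejects 1. So w(2) = 1. P is now [[7]].
Step i=1: Q has 1 at row 1, column 1; remove that cell from P, ejecting 7. So w(1) = 7. P is now [].

So w = 7 1 2 3 5 8 6 4.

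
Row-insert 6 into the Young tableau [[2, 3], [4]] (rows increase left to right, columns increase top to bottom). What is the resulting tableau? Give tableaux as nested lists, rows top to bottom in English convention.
6 is larger than every entry of row 1, so it is appended to row 1. The new tableau is [[2, 3, 6], [4]].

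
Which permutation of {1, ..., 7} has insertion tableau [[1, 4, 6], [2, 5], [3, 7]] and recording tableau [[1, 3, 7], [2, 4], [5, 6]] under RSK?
3 2 7 5 1 4 6

Reverse RSK: for i = n, n-1, ..., 1, locate i in Q, remove the corresponding corner cell from P, and reverse-bump its entry up through P; the value ejected from row 1 is w(i).

So w = 3 2 7 5 1 4 6.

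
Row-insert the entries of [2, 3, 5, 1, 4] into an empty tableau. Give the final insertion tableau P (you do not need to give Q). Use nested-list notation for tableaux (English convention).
P = [[1, 3, 4], [2, 5]]

Insert 2: appended to row 1. P = [[2]].
Insert 3: appended to row 1. P = [[2, 3]].
Insert 5: appended to row 1. P = [[2, 3, 5]].
Insert 1: 1 bumps 2 from row 1; 2 starts row 2. P = [[1, 3, 5], [2]].
Insert 4: 4 bumps 5 from row 1; 5 appends to row 2. P = [[1, 3, 4], [2, 5]].

So P = [[1, 3, 4], [2, 5]].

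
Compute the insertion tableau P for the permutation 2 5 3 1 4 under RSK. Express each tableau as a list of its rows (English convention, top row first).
Insert 2: appended to row 1. P = [[2]].
Insert 5: appended to row 1. P = [[2, 5]].
Insert 3: 3 bumps 5 from row 1; 5 starts row 2. P = [[2, 3], [5]].
Insert 1: 1 bumps 2 from row 1; 2 bumps 5 from row 2; 5 starts row 3. P = [[1, 3], [2], [5]].
Insert 4: appended to row 1. P = [[1, 3, 4], [2], [5]].

So P = [[1, 3, 4], [2], [5]].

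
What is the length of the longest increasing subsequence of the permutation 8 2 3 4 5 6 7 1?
6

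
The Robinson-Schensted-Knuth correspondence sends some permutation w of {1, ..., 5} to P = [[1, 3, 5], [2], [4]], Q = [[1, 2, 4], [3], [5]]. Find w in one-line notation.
Reverse the RSK construction: for i from n down to 1, find the cell of Q containing i, remove the entry at that cell from P, and reverse-bump it up through P; the value ejected from row 1 is w(i).

Step i=5: Q has 5 at row 3, column 1; remove 4 from row 3 of P and reverse-bump: 4 enters row 2 and ejects 2; 2 enters row 1 and ejects 1. So w(5) = 1. P is now [[2, 3, 5], [4]].
Step i=4: Q has 4 at row 1, column 3; remove that cell from P, ejecting 5. So w(4) = 5. P is now [[2, 3], [4]].
Step i=3: Q has 3 at row 2, column 1; remove 4 from row 2 of P and reverse-bump: 4 enters row 1 and ejects 3. So w(3) = 3. P is now [[2, 4]].
Step i=2: Q has 2 at row 1, column 2; remove that cell from P, ejecting 4. So w(2) = 4. P is now [[2]].
Step i=1: Q has 1 at row 1, column 1; remove that cell from P, ejecting 2. So w(1) = 2. P is now [].

So w = 2 4 3 5 1.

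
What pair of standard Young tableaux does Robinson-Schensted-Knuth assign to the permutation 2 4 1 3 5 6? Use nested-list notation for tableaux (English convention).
Insert each entry of the permutation into P by Schensted row insertion, recording in Q the position of each new cell.

After inserting 2: P = [[2]].
After inserting 4: P = [[2, 4]].
After inserting 1: P = [[1, 4], [2]].
After inserting 3: P = [[1, 3], [2, 4]].
After inserting 5: P = [[1, 3, 5], [2, 4]].
After inserting 6: P = [[1, 3, 5, 6], [2, 4]].

So P = [[1, 3, 5, 6], [2, 4]], Q = [[1, 2, 5, 6], [3, 4]].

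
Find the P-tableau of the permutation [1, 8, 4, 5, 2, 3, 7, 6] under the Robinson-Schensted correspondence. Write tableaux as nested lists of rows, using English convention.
After inserting 1: P = [[1]].
After inserting 8: P = [[1, 8]].
After inserting 4: P = [[1, 4], [8]].
After inserting 5: P = [[1, 4, 5], [8]].
After inserting 2: P = [[1, 2, 5], [4], [8]].
After inserting 3: P = [[1, 2, 3], [4, 5], [8]].
After inserting 7: P = [[1, 2, 3, 7], [4, 5], [8]].
After inserting 6: P = [[1, 2, 3, 6], [4, 5, 7], [8]].

So P = [[1, 2, 3, 6], [4, 5, 7], [8]].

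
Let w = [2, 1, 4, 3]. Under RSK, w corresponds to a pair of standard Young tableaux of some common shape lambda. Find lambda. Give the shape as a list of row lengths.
[2, 2]

Row-insert each entry into an empty tableau.

After inserting 2: P = [[2]].
After inserting 1: P = [[1], [2]].
After inserting 4: P = [[1, 4], [2]].
After inserting 3: P = [[1, 3], [2, 4]].

The final insertion tableau P = [[1, 3], [2, 4]] has shape [2, 2].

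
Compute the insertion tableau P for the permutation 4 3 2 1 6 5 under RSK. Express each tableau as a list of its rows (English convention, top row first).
P = [[1, 5], [2, 6], [3], [4]]

Insert 4: appended to row 1. P = [[4]].
Insert 3: 3 bumps 4 from row 1; 4 starts row 2. P = [[3], [4]].
Insert 2: 2 bumps 3 from row 1; 3 bumps 4 from row 2; 4 starts row 3. P = [[2], [3], [4]].
Insert 1: 1 bumps 2 from row 1; 2 bumps 3 from row 2; 3 bumps 4 from row 3; 4 starts row 4. P = [[1], [2], [3], [4]].
Insert 6: appended to row 1. P = [[1, 6], [2], [3], [4]].
Insert 5: 5 bumps 6 from row 1; 6 appends to row 2. P = [[1, 5], [2, 6], [3], [4]].

So P = [[1, 5], [2, 6], [3], [4]].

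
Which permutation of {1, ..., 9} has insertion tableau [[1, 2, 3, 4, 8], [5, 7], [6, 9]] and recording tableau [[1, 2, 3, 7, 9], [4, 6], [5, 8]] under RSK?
1 6 9 5 2 3 7 4 8

Reverse the RSK construction: for i from n down to 1, find the cell of Q containing i, remove the entry at that cell from P, and reverse-bump it up through P; the value ejected from row 1 is w(i).

Step i=9: Q has 9 at row 1, column 5; remove that cell from P, ejecting 8. So w(9) = 8. P is now [[1, 2, 3, 4], [5, 7], [6, 9]].
Step i=8: Q has 8 at row 3, column 2; remove 9 from row 3 of P and reverse-bump: 9 enters row 2 and ejects 7; 7 enters row 1 and ejects 4. So w(8) = 4. P is now [[1, 2, 3, 7], [5, 9], [6]].
Step i=7: Q has 7 at row 1, column 4; remove that cell from P, ejecting 7. So w(7) = 7. P is now [[1, 2, 3], [5, 9], [6]].
Step i=6: Q has 6 at row 2, column 2; remove 9 from row 2 of P and reverse-bump: 9 enters row 1 and ejects 3. So w(6) = 3. P is now [[1, 2, 9], [5], [6]].
Step i=5: Q has 5 at row 3, column 1; remove 6 from row 3 of P and reverse-bump: 6 enters row 2 and ejects 5; 5 enters row 1 and ejects 2. So w(5) = 2. P is now [[1, 5, 9], [6]].
Step i=4: Q has 4 at row 2, column 1; remove 6 from row 2 of P and reverse-bump: 6 enters row 1 and ejects 5. So w(4) = 5. P is now [[1, 6, 9]].
Step i=3: Q has 3 at row 1, column 3; remove that cell from P, ejecting 9. So w(3) = 9. P is now [[1, 6]].
Step i=2: Q has 2 at row 1, column 2; remove that cell from P, ejecting 6. So w(2) = 6. P is now [[1]].
Step i=1: Q has 1 at row 1, column 1; remove that cell from P, ejecting 1. So w(1) = 1. P is now [].

So w = 1 6 9 5 2 3 7 4 8.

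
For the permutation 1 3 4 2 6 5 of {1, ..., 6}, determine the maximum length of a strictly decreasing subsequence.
2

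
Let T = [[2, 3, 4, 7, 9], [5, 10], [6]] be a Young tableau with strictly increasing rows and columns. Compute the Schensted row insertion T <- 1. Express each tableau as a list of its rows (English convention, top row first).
In row 1, 1 replaces 2 (the leftmost entry greater than 1); 2 is bumped to row 2. In row 2, 2 replaces 5 (the leftmost entry greater than 2); 5 is bumped to row 3. In row 3, 5 replaces 6 (the leftmost entry greater than 5); 6 is bumped to row 4. 6 starts a new row 4. The new tableau is [[1, 3, 4, 7, 9], [2, 10], [5], [6]].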